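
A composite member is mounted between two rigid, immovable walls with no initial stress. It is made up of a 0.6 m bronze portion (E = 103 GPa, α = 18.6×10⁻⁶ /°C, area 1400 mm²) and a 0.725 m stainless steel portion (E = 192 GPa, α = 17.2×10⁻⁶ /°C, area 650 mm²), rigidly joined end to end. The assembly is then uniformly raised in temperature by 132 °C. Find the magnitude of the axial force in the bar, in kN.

With the walls removed the bar would change length by δ_free = Σ αᵢΔT Lᵢ = 18.6×10⁻⁶×132×600 + 17.2×10⁻⁶×132×725 = 3.119 mm.
The walls prevent any net length change, so an axial force P (same in every segment) develops. Compatibility: P · Σ Lᵢ/(AᵢEᵢ) = δ_free.
Σ Lᵢ/(AᵢEᵢ) = 600/(1400×103×10³) + 725/(650×192×10³) = 9.97×10⁻⁶ mm/N.
P = 3.119 / 9.97×10⁻⁶ = 312800 N = 312.8 kN, compressive.

P ≈ 313 kN (compressive)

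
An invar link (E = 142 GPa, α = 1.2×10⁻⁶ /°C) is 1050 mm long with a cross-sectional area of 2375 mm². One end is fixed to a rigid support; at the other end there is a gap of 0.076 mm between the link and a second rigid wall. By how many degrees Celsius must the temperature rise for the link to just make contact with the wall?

ΔT ≈ 60.3 °C

The gap closes when αΔT L = 0.076 mm, since the link is still unstressed at that instant.
ΔT = 0.076 / (1.2×10⁻⁶ × 1050) = 60.32 °C.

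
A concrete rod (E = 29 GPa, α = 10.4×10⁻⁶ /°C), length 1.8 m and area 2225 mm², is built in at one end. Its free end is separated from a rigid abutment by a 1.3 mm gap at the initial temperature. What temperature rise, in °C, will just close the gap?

Contact occurs when the free expansion equals the gap: αΔT L = 1.3 mm.
ΔT = 1.3 / (10.4×10⁻⁶ × 1800) = 69.44 °C.

ΔT ≈ 69.4 °C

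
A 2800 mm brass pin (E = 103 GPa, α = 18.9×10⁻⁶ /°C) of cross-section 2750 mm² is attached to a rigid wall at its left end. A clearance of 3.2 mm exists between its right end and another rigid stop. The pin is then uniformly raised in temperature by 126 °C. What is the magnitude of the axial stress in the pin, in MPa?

σ ≈ 128 MPa (compressive)

Free thermal elongation = αΔT L = 18.9×10⁻⁶ × 126 × 2800 = 6.668 mm.
After closing the 3.2 mm clearance, 6.668 − 3.2 = 3.468 mm of expansion remains to be suppressed by the wall.
That suppressed elongation corresponds to σ = E·Δ/L = 103×10³ × 3.468/2800 = 127.6 MPa.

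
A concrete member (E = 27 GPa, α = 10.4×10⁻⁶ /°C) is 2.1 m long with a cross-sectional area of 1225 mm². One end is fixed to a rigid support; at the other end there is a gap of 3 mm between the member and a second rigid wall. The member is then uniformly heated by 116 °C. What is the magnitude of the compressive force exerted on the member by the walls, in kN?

If the wall were absent the member would grow by αΔT L = 10.4×10⁻⁶ × 116 × 2100 = 2.533 mm.
Since δ_free = 2.53 mm is less than the 3 mm gap, the member never touches the wall. No axial force develops.

P ≈ 0 kN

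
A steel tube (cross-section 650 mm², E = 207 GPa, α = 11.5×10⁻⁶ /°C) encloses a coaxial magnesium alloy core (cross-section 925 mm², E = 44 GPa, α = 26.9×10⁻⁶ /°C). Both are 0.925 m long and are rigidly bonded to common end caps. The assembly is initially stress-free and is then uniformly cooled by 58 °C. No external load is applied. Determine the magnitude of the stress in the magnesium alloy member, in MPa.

σ ≈ 30.2 MPa (tensile)

Both members must finish at the same length. With the larger α, the magnesium alloy tends to over-contract; the plates restrain it, putting the magnesium alloy in tension and the steel in compression. With no external load the two internal forces are equal and opposite, magnitude P.
Equating the net (thermal + elastic) strains gives |α₁ − α₂|·ΔT = P·[1/(A₁E₁) + 1/(A₂E₂)].
|α₁ − α₂|·ΔT = 15.4×10⁻⁶ × 58 = 0.0008932.
1/(A₁E₁) + 1/(A₂E₂) = 1/(650×207×10³) + 1/(925×44×10³) = 3.2×10⁻⁸ N⁻¹.
So P = 0.0008932 / 3.2×10⁻⁸ = 27.91 kN.
σ_{magnesium alloy} = P/A₂ = 27910/925 = 30.17 MPa, tensile.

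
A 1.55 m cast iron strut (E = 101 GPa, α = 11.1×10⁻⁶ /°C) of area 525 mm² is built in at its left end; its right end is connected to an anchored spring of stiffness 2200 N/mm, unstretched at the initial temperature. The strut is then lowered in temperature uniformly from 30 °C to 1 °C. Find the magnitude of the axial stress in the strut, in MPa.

If the spring were absent the strut would shorten by αΔT L = 11.1×10⁻⁶ × 29 × 1550 = 0.4989 mm.
Let P be the tensile force in the spring. The strut extends elastically by PL/(AE) and the spring stretches by P/k; together these equal δ_free.
So P = δ_free / [L/(AE) + 1/k] = 0.4989 / [ 1550/(525×101×10³) + 1/(2200) ].
P = 0.4989 / 0.0004838 = 1031 N.
σ = P/A = 1031/525 = 1.964 MPa.

σ ≈ 1.96 MPa (tensile)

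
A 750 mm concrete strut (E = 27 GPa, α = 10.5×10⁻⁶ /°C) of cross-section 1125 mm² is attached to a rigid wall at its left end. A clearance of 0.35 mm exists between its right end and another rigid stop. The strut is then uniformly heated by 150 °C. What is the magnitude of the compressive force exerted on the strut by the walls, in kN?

Unrestrained expansion: δ_free = αΔT L = 10.5×10⁻⁶ × 150 × 750 = 1.181 mm.
The gap closes (δ_free > 0.35 mm) and the wall then resists a further 1.181 − 0.35 = 0.8312 mm of expansion.
Compatibility: PL/(AE) = 0.8312 mm, so σ = P/A = E × (0.8312/750) = 29.93 MPa.
Force on the wall = σA = 29.93 × 1125 mm² = 33.67 kN.

P ≈ 33.7 kN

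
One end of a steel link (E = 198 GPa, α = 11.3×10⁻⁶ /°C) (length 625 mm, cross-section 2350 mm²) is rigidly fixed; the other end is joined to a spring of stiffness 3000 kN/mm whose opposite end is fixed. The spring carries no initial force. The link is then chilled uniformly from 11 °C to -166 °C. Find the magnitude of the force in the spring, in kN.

The unrestrained thermal change is αΔT L = 11.3×10⁻⁶ × 177 × 625 = 1.25 mm.
Let P be the tensile force in the spring. The link extends elastically by PL/(AE) and the spring stretches by P/k; together these equal δ_free.
So P = δ_free / [L/(AE) + 1/k] = 1.25 / [ 625/(2350×198×10³) + 1/(3000×10³) ].
P = 1.25 / 1.677×10⁻⁶ = 745600 N.

P ≈ 746 kN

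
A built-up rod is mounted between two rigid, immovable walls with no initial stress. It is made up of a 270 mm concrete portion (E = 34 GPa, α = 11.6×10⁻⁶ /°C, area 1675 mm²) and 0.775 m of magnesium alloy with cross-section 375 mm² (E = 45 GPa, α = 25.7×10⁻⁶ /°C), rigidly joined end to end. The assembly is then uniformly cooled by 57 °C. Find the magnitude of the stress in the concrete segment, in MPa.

σ ≈ 15.5 MPa (tensile)

If the supports were absent, the total length change would be Σ αᵢΔT Lᵢ = 11.6×10⁻⁶×57×270 + 25.7×10⁻⁶×57×775 = 1.314 mm.
The walls prevent any net length change, so an axial force P (same in every segment) develops. Compatibility: P · Σ Lᵢ/(AᵢEᵢ) = δ_free.
Σ Lᵢ/(AᵢEᵢ) = 270/(1675×34×10³) + 775/(375×45×10³) = 5.067×10⁻⁵ mm/N.
Hence P = δ_free / Σ(L/AE) = 1.314/5.067×10⁻⁵ = 25.93 kN (tensile).
σ_{concrete} = P / A = 25930 / 1675 = 15.48 MPa.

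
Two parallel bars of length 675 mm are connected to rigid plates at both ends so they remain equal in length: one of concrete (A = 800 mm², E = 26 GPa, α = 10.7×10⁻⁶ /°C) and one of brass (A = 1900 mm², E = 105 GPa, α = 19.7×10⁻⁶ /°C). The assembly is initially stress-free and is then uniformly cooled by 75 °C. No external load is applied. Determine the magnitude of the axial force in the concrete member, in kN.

P ≈ 12.7 kN (compressive in the concrete)

The brass has the larger α, so on cooling it would change length more than the concrete if both were free. The rigid plates force a common final length, so the brass is put into tension and the concrete into compression, with equal and opposite forces P (no external load).
Setting the final lengths equal and cancelling L: (α₁ − α₂)ΔT = P/(A₁E₁) + P/(A₂E₂).
|α₁ − α₂|·ΔT = 9×10⁻⁶ × 75 = 0.000675.
1/(A₁E₁) + 1/(A₂E₂) = 1/(800×26×10³) + 1/(1900×105×10³) = 5.309×10⁻⁸ N⁻¹.
P = 0.000675 / 5.309×10⁻⁸ = 12710 N = 12.71 kN.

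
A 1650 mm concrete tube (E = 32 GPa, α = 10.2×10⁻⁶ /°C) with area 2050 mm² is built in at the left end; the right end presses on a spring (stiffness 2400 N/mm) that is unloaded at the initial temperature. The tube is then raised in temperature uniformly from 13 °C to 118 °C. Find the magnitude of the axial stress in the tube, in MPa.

σ ≈ 1.95 MPa (compressive)

If the spring were absent the tube would lengthen by αΔT L = 10.2×10⁻⁶ × 105 × 1650 = 1.767 mm.
Let P be the compressive force at the spring. The tube shortens elastically by PL/(AE) and the spring compresses by P/k; together these equal δ_free.
P [ L/(AE) + 1/k ] = δ_free → P [ 1650/(2050×32×10³) + 1/(2400) ] = 1.767.
P = 1.767 / 0.0004418 = 4000 N.
σ = P/A = 4000/2050 = 1.951 MPa.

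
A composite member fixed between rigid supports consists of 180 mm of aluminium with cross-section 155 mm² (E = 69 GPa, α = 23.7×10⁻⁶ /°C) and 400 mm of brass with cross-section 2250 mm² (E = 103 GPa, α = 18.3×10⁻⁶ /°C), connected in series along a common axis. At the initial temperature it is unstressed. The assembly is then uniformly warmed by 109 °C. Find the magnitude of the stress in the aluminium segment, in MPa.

σ ≈ 439 MPa (compressive)

If the supports were absent, the total length change would be Σ αᵢΔT Lᵢ = 23.7×10⁻⁶×109×180 + 18.3×10⁻⁶×109×400 = 1.263 mm.
The rigid supports impose zero overall length change; the single axial force P common to all segments must satisfy P Σ Lᵢ/(AᵢEᵢ) = δ_free.
The series flexibility is Σ Lᵢ/(AᵢEᵢ) = 180/(155×69×10³) + 400/(2250×103×10³) = 1.856×10⁻⁵ mm/N.
So P = 1.263 / 1.856×10⁻⁵ = 68.06 kN, compressive.
σ_{aluminium} = P / A = 68060 / 155 = 439.1 MPa.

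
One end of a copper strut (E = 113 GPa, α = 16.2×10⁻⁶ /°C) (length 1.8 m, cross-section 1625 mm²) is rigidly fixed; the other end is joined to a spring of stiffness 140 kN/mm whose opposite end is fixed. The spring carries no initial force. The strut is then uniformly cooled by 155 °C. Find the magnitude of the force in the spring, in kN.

P ≈ 267 kN

Free thermal contraction: δ_free = αΔT L = 16.2×10⁻⁶ × 155 × 1800 = 4.52 mm.
Let P be the tensile force in the spring. The strut extends elastically by PL/(AE) and the spring stretches by P/k; together these equal δ_free.
P [ L/(AE) + 1/k ] = δ_free → P [ 1800/(1625×113×10³) + 1/(140×10³) ] = 4.52.
P = 4.52 / 1.695×10⁻⁵ = 266700 N.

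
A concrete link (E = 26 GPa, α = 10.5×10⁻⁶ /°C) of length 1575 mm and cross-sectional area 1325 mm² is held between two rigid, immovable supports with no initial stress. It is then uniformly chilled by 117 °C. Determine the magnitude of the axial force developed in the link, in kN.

P ≈ 42.3 kN (tensile)

The ends cannot move, so σ = EαΔT = 26×10³ × 10.5×10⁻⁶ × 117 = 31.94 MPa.
Then P = σA = 31.94 × 1325 mm² = 42.32 kN, tensile.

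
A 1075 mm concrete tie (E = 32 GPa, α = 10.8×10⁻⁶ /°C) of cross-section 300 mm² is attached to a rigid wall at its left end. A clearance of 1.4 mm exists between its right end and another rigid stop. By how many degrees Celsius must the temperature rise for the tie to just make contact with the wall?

The gap closes when αΔT L = 1.4 mm, since the tie is still unstressed at that instant.
ΔT = 1.4 / (10.8×10⁻⁶ × 1075) = 120.6 °C.

ΔT ≈ 121 °C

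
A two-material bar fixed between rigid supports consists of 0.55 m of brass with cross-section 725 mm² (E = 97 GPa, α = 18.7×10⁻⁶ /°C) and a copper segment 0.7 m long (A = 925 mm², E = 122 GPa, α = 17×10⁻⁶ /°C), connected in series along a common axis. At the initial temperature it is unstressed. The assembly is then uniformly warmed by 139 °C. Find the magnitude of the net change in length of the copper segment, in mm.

Free thermal expansion of the whole bar: Σ αᵢΔT Lᵢ = 18.7×10⁻⁶×139×550 + 17×10⁻⁶×139×700 = 3.084 mm.
Since the ends are fixed, an axial force P builds up, equal in every segment, with P · Σ Lᵢ/(AᵢEᵢ) = δ_free.
Σ Lᵢ/(AᵢEᵢ) = 550/(725×97×10³) + 700/(925×122×10³) = 1.402×10⁻⁵ mm/N.
P = 3.084 / 1.402×10⁻⁵ = 219900 N = 219.9 kN, compressive.
For the copper segment, free thermal change = 17×10⁻⁶×139×700 = 1.654 mm and elastic change from P = 219900×700/(925×122×10³) = 1.364 mm; these oppose, so the net change is 0.29 mm (segment lengthens).

|ΔL| ≈ 0.29 mm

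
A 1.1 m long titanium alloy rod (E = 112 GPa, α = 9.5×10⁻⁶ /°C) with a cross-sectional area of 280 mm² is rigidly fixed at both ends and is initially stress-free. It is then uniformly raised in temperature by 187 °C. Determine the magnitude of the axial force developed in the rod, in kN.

P ≈ 55.7 kN (compressive)

With zero net strain, σ = E·αΔT = 112 GPa × 9.5×10⁻⁶ × 187 = 199 MPa.
Axial force P = σA = 199 × 280 = 55710 N = 55.71 kN, compressive.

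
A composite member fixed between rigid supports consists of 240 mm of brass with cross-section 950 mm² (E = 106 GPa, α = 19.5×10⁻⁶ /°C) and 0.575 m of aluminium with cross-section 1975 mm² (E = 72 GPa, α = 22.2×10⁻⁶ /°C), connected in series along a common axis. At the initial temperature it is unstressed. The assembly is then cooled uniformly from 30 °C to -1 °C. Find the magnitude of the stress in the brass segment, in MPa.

σ ≈ 88.6 MPa (tensile)

If the supports were absent, the total length change would be Σ αᵢΔT Lᵢ = 19.5×10⁻⁶×31×240 + 22.2×10⁻⁶×31×575 = 0.5408 mm.
Since the ends are fixed, an axial force P builds up, equal in every segment, with P · Σ Lᵢ/(AᵢEᵢ) = δ_free.
The series flexibility is Σ Lᵢ/(AᵢEᵢ) = 240/(950×106×10³) + 575/(1975×72×10³) = 6.427×10⁻⁶ mm/N.
So P = 0.5408 / 6.427×10⁻⁶ = 84.15 kN, tensile.
σ_{brass} = P / A = 84150 / 950 = 88.57 MPa.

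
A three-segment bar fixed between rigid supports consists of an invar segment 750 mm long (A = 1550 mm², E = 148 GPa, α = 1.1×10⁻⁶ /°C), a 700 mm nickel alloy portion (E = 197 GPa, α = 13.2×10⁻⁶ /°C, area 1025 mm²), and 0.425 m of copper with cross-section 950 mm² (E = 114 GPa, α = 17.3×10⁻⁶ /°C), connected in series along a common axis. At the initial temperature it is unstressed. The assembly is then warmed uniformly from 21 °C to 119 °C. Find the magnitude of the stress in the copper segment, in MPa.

σ ≈ 169 MPa (compressive)

With the walls removed the bar would change length by δ_free = Σ αᵢΔT Lᵢ = 1.1×10⁻⁶×98×750 + 13.2×10⁻⁶×98×700 + 17.3×10⁻⁶×98×425 = 1.707 mm.
The rigid supports impose zero overall length change; the single axial force P common to all segments must satisfy P Σ Lᵢ/(AᵢEᵢ) = δ_free.
Σ Lᵢ/(AᵢEᵢ) = 750/(1550×148×10³) + 700/(1025×197×10³) + 425/(950×114×10³) = 1.066×10⁻⁵ mm/N.
So P = 1.707 / 1.066×10⁻⁵ = 160.1 kN, compressive.
σ_{copper} = P / A = 160100 / 950 = 168.5 MPa.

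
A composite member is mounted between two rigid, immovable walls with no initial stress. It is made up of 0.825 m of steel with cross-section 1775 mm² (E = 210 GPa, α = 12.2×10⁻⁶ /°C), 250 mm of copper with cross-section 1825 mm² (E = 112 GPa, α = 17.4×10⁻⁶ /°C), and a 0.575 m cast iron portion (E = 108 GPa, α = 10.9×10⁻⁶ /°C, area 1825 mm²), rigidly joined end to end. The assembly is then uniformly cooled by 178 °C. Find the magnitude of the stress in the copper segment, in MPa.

σ ≈ 317 MPa (tensile)

Free thermal contraction of the whole bar: Σ αᵢΔT Lᵢ = 12.2×10⁻⁶×178×825 + 17.4×10⁻⁶×178×250 + 10.9×10⁻⁶×178×575 = 3.681 mm.
The walls prevent any net length change, so an axial force P (same in every segment) develops. Compatibility: P · Σ Lᵢ/(AᵢEᵢ) = δ_free.
Σ Lᵢ/(AᵢEᵢ) = 825/(1775×210×10³) + 250/(1825×112×10³) + 575/(1825×108×10³) = 6.354×10⁻⁶ mm/N.
Hence P = δ_free / Σ(L/AE) = 3.681/6.354×10⁻⁶ = 579.4 kN (tensile).
σ_{copper} = P / A = 579400 / 1825 = 317.5 MPa.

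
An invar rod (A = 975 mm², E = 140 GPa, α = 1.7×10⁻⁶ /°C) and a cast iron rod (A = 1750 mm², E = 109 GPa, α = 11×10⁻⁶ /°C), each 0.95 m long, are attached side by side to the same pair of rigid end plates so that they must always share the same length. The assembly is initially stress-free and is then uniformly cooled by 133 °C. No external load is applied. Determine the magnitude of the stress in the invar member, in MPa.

Both members must finish at the same length. With the larger α, the cast iron tends to over-contract; the plates restrain it, putting the cast iron in tension and the invar in compression. With no external load the two internal forces are equal and opposite, magnitude P.
Equating the net (thermal + elastic) strains gives |α₁ − α₂|·ΔT = P·[1/(A₁E₁) + 1/(A₂E₂)].
|α₁ − α₂|·ΔT = 9.3×10⁻⁶ × 133 = 0.001237.
1/(A₁E₁) + 1/(A₂E₂) = 1/(975×140×10³) + 1/(1750×109×10³) = 1.257×10⁻⁸ N⁻¹.
So P = 0.001237 / 1.257×10⁻⁸ = 98.41 kN.
σ_{invar} = P/A₁ = 98410/975 = 100.9 MPa, compressive.

σ ≈ 101 MPa (compressive)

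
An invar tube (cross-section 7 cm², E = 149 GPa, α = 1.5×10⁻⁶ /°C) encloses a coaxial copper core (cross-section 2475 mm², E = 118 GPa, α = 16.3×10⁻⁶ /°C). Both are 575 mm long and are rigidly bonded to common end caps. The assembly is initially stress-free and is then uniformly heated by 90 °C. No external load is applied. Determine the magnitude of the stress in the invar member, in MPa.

σ ≈ 146 MPa (tensile)

The copper has the larger α, so on heating it would change length more than the invar if both were free. The rigid plates force a common final length, so the copper is put into compression and the invar into tension, with equal and opposite forces P (no external load).
Equating the net (thermal + elastic) strains gives |α₁ − α₂|·ΔT = P·[1/(A₁E₁) + 1/(A₂E₂)].
|α₁ − α₂|·ΔT = 14.8×10⁻⁶ × 90 = 0.001332.
1/(A₁E₁) + 1/(A₂E₂) = 1/(700×149×10³) + 1/(2475×118×10³) = 1.301×10⁻⁸ N⁻¹.
P = 0.001332 / 1.301×10⁻⁸ = 102400 N = 102.4 kN.
σ_{invar} = P/A₁ = 102400/700 = 146.2 MPa, tensile.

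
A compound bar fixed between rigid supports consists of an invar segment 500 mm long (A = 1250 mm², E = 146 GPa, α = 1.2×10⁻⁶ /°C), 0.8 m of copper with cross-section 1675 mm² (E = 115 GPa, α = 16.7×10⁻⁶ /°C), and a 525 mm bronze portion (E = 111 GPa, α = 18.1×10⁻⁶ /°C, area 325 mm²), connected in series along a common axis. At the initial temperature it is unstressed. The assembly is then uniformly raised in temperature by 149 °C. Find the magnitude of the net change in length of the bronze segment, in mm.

|ΔL| ≈ 0.956 mm

Free thermal expansion of the whole bar: Σ αᵢΔT Lᵢ = 1.2×10⁻⁶×149×500 + 16.7×10⁻⁶×149×800 + 18.1×10⁻⁶×149×525 = 3.496 mm.
The rigid supports impose zero overall length change; the single axial force P common to all segments must satisfy P Σ Lᵢ/(AᵢEᵢ) = δ_free.
Σ Lᵢ/(AᵢEᵢ) = 500/(1250×146×10³) + 800/(1675×115×10³) + 525/(325×111×10³) = 2.145×10⁻⁵ mm/N.
Hence P = δ_free / Σ(L/AE) = 3.496/2.145×10⁻⁵ = 163 kN (compressive).
For the bronze segment, free thermal change = 18.1×10⁻⁶×149×525 = 1.416 mm and elastic change from P = 163000×525/(325×111×10³) = 2.372 mm; these oppose, so the net change is 0.956 mm (segment shortens).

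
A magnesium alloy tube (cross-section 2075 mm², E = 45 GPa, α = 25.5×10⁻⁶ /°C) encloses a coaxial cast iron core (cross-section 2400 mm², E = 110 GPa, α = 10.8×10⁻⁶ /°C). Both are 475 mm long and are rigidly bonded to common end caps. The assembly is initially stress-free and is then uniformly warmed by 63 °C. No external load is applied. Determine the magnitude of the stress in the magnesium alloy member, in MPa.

σ ≈ 30.8 MPa (compressive)

The magnesium alloy has the larger α, so on heating it would change length more than the cast iron if both were free. The rigid plates force a common final length, so the magnesium alloy is put into compression and the cast iron into tension, with equal and opposite forces P (no external load).
Setting the final lengths equal and cancelling L: (α₁ − α₂)ΔT = P/(A₁E₁) + P/(A₂E₂).
|α₁ − α₂|·ΔT = 14.7×10⁻⁶ × 63 = 0.0009261.
1/(A₁E₁) + 1/(A₂E₂) = 1/(2075×45×10³) + 1/(2400×110×10³) = 1.45×10⁻⁸ N⁻¹.
So P = 0.0009261 / 1.45×10⁻⁸ = 63.88 kN.
σ_{magnesium alloy} = P/A₁ = 63880/2075 = 30.79 MPa, compressive.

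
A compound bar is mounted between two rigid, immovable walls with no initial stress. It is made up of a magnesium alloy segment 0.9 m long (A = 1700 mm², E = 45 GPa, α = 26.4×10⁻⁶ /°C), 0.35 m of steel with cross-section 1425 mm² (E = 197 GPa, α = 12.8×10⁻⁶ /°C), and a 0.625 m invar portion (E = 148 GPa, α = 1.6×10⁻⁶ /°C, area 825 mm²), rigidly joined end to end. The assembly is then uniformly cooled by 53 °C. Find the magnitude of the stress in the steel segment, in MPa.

If the supports were absent, the total length change would be Σ αᵢΔT Lᵢ = 26.4×10⁻⁶×53×900 + 12.8×10⁻⁶×53×350 + 1.6×10⁻⁶×53×625 = 1.55 mm.
The rigid supports impose zero overall length change; the single axial force P common to all segments must satisfy P Σ Lᵢ/(AᵢEᵢ) = δ_free.
Σ Lᵢ/(AᵢEᵢ) = 900/(1700×45×10³) + 350/(1425×197×10³) + 625/(825×148×10³) = 1.813×10⁻⁵ mm/N.
Hence P = δ_free / Σ(L/AE) = 1.55/1.813×10⁻⁵ = 85.48 kN (tensile).
σ_{steel} = P / A = 85480 / 1425 = 59.98 MPa.

σ ≈ 60 MPa (tensile)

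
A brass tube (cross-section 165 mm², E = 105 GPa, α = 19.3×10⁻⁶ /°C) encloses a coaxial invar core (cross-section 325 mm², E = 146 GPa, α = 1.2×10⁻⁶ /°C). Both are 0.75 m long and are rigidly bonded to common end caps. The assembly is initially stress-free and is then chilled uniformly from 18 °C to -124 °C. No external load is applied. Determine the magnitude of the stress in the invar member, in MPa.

The brass has the larger α, so on cooling it would change length more than the invar if both were free. The rigid plates force a common final length, so the brass is put into tension and the invar into compression, with equal and opposite forces P (no external load).
Setting the final lengths equal and cancelling L: (α₁ − α₂)ΔT = P/(A₁E₁) + P/(A₂E₂).
|α₁ − α₂|·ΔT = 18.1×10⁻⁶ × 142 = 0.00257.
1/(A₁E₁) + 1/(A₂E₂) = 1/(165×105×10³) + 1/(325×146×10³) = 7.879×10⁻⁸ N⁻¹.
So P = 0.00257 / 7.879×10⁻⁸ = 32.62 kN.
σ_{invar} = P/A₂ = 32620/325 = 100.4 MPa, compressive.

σ ≈ 100 MPa (compressive)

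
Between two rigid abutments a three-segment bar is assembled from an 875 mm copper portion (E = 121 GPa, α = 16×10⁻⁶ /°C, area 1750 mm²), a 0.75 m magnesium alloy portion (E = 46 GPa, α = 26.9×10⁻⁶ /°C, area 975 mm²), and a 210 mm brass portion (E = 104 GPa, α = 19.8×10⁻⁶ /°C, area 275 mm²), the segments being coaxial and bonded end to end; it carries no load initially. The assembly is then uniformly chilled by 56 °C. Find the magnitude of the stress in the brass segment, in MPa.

σ ≈ 277 MPa (tensile)

Free thermal contraction of the whole bar: Σ αᵢΔT Lᵢ = 16×10⁻⁶×56×875 + 26.9×10⁻⁶×56×750 + 19.8×10⁻⁶×56×210 = 2.147 mm.
Since the ends are fixed, an axial force P builds up, equal in every segment, with P · Σ Lᵢ/(AᵢEᵢ) = δ_free.
Σ Lᵢ/(AᵢEᵢ) = 875/(1750×121×10³) + 750/(975×46×10³) + 210/(275×104×10³) = 2.82×10⁻⁵ mm/N.
Hence P = δ_free / Σ(L/AE) = 2.147/2.82×10⁻⁵ = 76.13 kN (tensile).
σ_{brass} = P / A = 76130 / 275 = 276.8 MPa.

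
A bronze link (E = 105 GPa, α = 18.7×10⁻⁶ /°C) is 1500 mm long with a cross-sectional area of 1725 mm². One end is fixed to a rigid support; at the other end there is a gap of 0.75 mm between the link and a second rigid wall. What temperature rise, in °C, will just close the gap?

The gap closes when αΔT L = 0.75 mm, since the link is still unstressed at that instant.
So ΔT = g/(αL) = 0.75/(18.7×10⁻⁶ × 1500) = 26.74 °C.

ΔT ≈ 26.7 °C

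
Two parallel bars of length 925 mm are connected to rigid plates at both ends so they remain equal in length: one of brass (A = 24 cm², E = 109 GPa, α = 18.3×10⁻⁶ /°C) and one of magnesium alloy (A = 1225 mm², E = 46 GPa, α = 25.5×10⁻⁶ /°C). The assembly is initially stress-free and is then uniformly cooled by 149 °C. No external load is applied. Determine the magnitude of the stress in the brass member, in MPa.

Both members must finish at the same length. With the larger α, the magnesium alloy tends to over-contract; the plates restrain it, putting the magnesium alloy in tension and the brass in compression. With no external load the two internal forces are equal and opposite, magnitude P.
Compatibility of the two members (thermal + elastic change equal): (α₁ − α₂)ΔT = P·[1/(A₁E₁) + 1/(A₂E₂)].
|α₁ − α₂|·ΔT = 7.2×10⁻⁶ × 149 = 0.001073.
1/(A₁E₁) + 1/(A₂E₂) = 1/(2400×109×10³) + 1/(1225×46×10³) = 2.157×10⁻⁸ N⁻¹.
P = 0.001073 / 2.157×10⁻⁸ = 49740 N = 49.74 kN.
σ_{brass} = P/A₁ = 49740/2400 = 20.72 MPa, compressive.

σ ≈ 20.7 MPa (compressive)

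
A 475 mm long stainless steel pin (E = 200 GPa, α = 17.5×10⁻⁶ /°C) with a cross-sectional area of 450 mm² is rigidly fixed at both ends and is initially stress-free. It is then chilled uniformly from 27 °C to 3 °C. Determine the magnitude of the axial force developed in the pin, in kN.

The ends cannot move, so σ = EαΔT = 200×10³ × 17.5×10⁻⁶ × 24 = 84 MPa.
Axial force P = σA = 84 × 450 = 37800 N = 37.8 kN, tensile.

P ≈ 37.8 kN (tensile)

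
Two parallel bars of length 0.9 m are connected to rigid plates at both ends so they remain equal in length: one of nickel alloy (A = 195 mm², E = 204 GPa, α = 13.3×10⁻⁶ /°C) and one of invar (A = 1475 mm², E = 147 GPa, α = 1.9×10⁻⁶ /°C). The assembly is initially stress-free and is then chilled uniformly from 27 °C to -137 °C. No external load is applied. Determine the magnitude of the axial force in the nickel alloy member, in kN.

Equilibrium of a rigid end plate with no external load gives equal and opposite internal forces ±P in the two members. Since α_{nickel alloy} > α_{invar}, cooling drives the nickel alloy into tension and the invar into compression.
Setting the final lengths equal and cancelling L: (α₁ − α₂)ΔT = P/(A₁E₁) + P/(A₂E₂).
|α₁ − α₂|·ΔT = 11.4×10⁻⁶ × 164 = 0.00187.
1/(A₁E₁) + 1/(A₂E₂) = 1/(195×204×10³) + 1/(1475×147×10³) = 2.975×10⁻⁸ N⁻¹.
P = 0.00187 / 2.975×10⁻⁸ = 62840 N = 62.84 kN.

P ≈ 62.8 kN (tensile in the nickel alloy)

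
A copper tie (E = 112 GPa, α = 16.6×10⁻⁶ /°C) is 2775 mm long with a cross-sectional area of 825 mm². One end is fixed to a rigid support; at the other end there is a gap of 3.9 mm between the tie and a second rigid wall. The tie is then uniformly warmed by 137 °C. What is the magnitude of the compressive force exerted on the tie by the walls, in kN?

P ≈ 80.3 kN

Unrestrained expansion: δ_free = αΔT L = 16.6×10⁻⁶ × 137 × 2775 = 6.311 mm.
After closing the 3.9 mm clearance, 6.311 − 3.9 = 2.411 mm of expansion remains to be suppressed by the wall.
That suppressed elongation corresponds to σ = E·Δ/L = 112×10³ × 2.411/2775 = 97.3 MPa.
Force on the wall = σA = 97.3 × 825 mm² = 80.28 kN.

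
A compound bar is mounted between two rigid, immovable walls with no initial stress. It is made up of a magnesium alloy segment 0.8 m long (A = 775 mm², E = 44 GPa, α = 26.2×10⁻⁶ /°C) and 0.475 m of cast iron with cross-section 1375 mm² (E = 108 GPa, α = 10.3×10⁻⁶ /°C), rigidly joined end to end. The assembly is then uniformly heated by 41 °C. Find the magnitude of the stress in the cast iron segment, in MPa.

σ ≈ 28.9 MPa (compressive)

With the walls removed the bar would change length by δ_free = Σ αᵢΔT Lᵢ = 26.2×10⁻⁶×41×800 + 10.3×10⁻⁶×41×475 = 1.06 mm.
Since the ends are fixed, an axial force P builds up, equal in every segment, with P · Σ Lᵢ/(AᵢEᵢ) = δ_free.
The series flexibility is Σ Lᵢ/(AᵢEᵢ) = 800/(775×44×10³) + 475/(1375×108×10³) = 2.666×10⁻⁵ mm/N.
So P = 1.06 / 2.666×10⁻⁵ = 39.76 kN, compressive.
σ_{cast iron} = P / A = 39760 / 1375 = 28.92 MPa.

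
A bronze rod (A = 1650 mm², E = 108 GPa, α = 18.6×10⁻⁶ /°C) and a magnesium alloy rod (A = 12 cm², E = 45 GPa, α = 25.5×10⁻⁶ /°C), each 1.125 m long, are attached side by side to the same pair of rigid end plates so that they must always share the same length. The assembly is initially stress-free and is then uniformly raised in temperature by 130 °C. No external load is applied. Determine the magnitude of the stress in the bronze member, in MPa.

Equilibrium of a rigid end plate with no external load gives equal and opposite internal forces ±P in the two members. Since α_{magnesium alloy} > α_{bronze}, heating drives the magnesium alloy into compression and the bronze into tension.
Compatibility of the two members (thermal + elastic change equal): (α₁ − α₂)ΔT = P·[1/(A₁E₁) + 1/(A₂E₂)].
|α₁ − α₂|·ΔT = 6.9×10⁻⁶ × 130 = 0.000897.
1/(A₁E₁) + 1/(A₂E₂) = 1/(1650×108×10³) + 1/(1200×45×10³) = 2.413×10⁻⁸ N⁻¹.
So P = 0.000897 / 2.413×10⁻⁸ = 37.17 kN.
σ_{bronze} = P/A₁ = 37170/1650 = 22.53 MPa, tensile.

σ ≈ 22.5 MPa (tensile)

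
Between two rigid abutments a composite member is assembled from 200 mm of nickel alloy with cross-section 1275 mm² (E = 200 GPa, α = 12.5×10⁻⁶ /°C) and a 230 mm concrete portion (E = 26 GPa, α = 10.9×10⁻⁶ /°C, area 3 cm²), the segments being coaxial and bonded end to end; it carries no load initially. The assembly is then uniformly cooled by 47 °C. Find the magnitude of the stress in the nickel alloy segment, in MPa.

Free thermal contraction of the whole bar: Σ αᵢΔT Lᵢ = 12.5×10⁻⁶×47×200 + 10.9×10⁻⁶×47×230 = 0.2353 mm.
The rigid supports impose zero overall length change; the single axial force P common to all segments must satisfy P Σ Lᵢ/(AᵢEᵢ) = δ_free.
The series flexibility is Σ Lᵢ/(AᵢEᵢ) = 200/(1275×200×10³) + 230/(300×26×10³) = 3.027×10⁻⁵ mm/N.
P = 0.2353 / 3.027×10⁻⁵ = 7774 N = 7.774 kN, tensile.
σ_{nickel alloy} = P / A = 7774 / 1275 = 6.097 MPa.

σ ≈ 6.1 MPa (tensile)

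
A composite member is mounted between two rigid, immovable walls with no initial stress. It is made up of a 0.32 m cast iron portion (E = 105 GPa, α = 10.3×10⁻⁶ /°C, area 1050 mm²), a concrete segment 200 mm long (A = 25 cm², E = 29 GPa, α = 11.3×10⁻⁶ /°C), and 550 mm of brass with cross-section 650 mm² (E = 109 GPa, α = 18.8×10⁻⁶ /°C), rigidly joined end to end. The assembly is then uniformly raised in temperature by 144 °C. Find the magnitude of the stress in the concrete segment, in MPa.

σ ≈ 68.2 MPa (compressive)

With the walls removed the bar would change length by δ_free = Σ αᵢΔT Lᵢ = 10.3×10⁻⁶×144×320 + 11.3×10⁻⁶×144×200 + 18.8×10⁻⁶×144×550 = 2.289 mm.
The rigid supports impose zero overall length change; the single axial force P common to all segments must satisfy P Σ Lᵢ/(AᵢEᵢ) = δ_free.
The series flexibility is Σ Lᵢ/(AᵢEᵢ) = 320/(1050×105×10³) + 200/(2500×29×10³) + 550/(650×109×10³) = 1.342×10⁻⁵ mm/N.
Hence P = δ_free / Σ(L/AE) = 2.289/1.342×10⁻⁵ = 170.5 kN (compressive).
σ_{concrete} = P / A = 170500 / 2500 = 68.21 MPa.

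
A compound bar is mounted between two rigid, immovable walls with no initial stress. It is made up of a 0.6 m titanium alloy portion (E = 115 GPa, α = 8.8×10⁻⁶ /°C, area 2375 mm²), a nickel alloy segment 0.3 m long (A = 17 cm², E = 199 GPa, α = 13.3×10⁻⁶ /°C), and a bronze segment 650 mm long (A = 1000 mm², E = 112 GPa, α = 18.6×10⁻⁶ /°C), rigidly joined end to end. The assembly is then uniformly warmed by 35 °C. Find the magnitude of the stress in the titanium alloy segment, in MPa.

With the walls removed the bar would change length by δ_free = Σ αᵢΔT Lᵢ = 8.8×10⁻⁶×35×600 + 13.3×10⁻⁶×35×300 + 18.6×10⁻⁶×35×650 = 0.7476 mm.
The walls prevent any net length change, so an axial force P (same in every segment) develops. Compatibility: P · Σ Lᵢ/(AᵢEᵢ) = δ_free.
Σ Lᵢ/(AᵢEᵢ) = 600/(2375×115×10³) + 300/(1700×199×10³) + 650/(1000×112×10³) = 8.887×10⁻⁶ mm/N.
So P = 0.7476 / 8.887×10⁻⁶ = 84.12 kN, compressive.
σ_{titanium alloy} = P / A = 84120 / 2375 = 35.42 MPa.

σ ≈ 35.4 MPa (compressive)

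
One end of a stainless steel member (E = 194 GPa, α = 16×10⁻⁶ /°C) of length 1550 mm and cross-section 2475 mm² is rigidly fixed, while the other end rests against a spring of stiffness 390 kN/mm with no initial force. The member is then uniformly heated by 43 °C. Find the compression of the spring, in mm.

δ ≈ 0.472 mm

Free thermal expansion: δ_free = αΔT L = 16×10⁻⁶ × 43 × 1550 = 1.066 mm.
With a force P in the spring, the elastic change of the member is PL/(AE) and that of the spring is P/k; compatibility requires their sum to equal δ_free.
So P = δ_free / [L/(AE) + 1/k] = 1.066 / [ 1550/(2475×194×10³) + 1/(390×10³) ].
P = 1.066 / 5.792×10⁻⁶ = 184100 N.
Spring compression = P/k = 184100/(390×10³) = 0.4721 mm.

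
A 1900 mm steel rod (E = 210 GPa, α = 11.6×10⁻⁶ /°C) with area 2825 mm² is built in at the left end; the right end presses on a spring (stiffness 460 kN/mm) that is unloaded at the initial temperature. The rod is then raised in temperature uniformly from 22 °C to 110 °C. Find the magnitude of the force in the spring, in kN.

P ≈ 361 kN

Free thermal expansion: δ_free = αΔT L = 11.6×10⁻⁶ × 88 × 1900 = 1.94 mm.
Let P be the compressive force at the spring. The rod shortens elastically by PL/(AE) and the spring compresses by P/k; together these equal δ_free.
So P = δ_free / [L/(AE) + 1/k] = 1.94 / [ 1900/(2825×210×10³) + 1/(460×10³) ].
P = 1.94 / 5.377×10⁻⁶ = 360700 N.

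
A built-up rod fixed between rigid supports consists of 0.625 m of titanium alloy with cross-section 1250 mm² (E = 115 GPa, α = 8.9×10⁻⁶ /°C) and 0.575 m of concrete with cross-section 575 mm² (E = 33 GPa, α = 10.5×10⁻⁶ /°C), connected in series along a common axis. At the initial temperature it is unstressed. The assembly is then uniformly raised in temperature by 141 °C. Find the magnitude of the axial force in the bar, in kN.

P ≈ 47.2 kN (compressive)

With the walls removed the bar would change length by δ_free = Σ αᵢΔT Lᵢ = 8.9×10⁻⁶×141×625 + 10.5×10⁻⁶×141×575 = 1.636 mm.
The rigid supports impose zero overall length change; the single axial force P common to all segments must satisfy P Σ Lᵢ/(AᵢEᵢ) = δ_free.
The series flexibility is Σ Lᵢ/(AᵢEᵢ) = 625/(1250×115×10³) + 575/(575×33×10³) = 3.465×10⁻⁵ mm/N.
Hence P = δ_free / Σ(L/AE) = 1.636/3.465×10⁻⁵ = 47.2 kN (compressive).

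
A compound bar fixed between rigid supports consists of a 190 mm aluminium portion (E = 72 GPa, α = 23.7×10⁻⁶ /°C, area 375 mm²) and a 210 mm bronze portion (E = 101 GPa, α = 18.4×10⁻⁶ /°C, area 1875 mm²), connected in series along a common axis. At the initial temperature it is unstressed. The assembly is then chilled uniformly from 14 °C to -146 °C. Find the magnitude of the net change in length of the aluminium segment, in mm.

|ΔL| ≈ 0.436 mm

With the walls removed the bar would change length by δ_free = Σ αᵢΔT Lᵢ = 23.7×10⁻⁶×160×190 + 18.4×10⁻⁶×160×210 = 1.339 mm.
The rigid supports impose zero overall length change; the single axial force P common to all segments must satisfy P Σ Lᵢ/(AᵢEᵢ) = δ_free.
The series flexibility is Σ Lᵢ/(AᵢEᵢ) = 190/(375×72×10³) + 210/(1875×101×10³) = 8.146×10⁻⁶ mm/N.
So P = 1.339 / 8.146×10⁻⁶ = 164.3 kN, tensile.
For the aluminium segment, free thermal change = 23.7×10⁻⁶×160×190 = 0.7205 mm and elastic change from P = 164300×190/(375×72×10³) = 1.156 mm; these oppose, so the net change is 0.436 mm (segment lengthens).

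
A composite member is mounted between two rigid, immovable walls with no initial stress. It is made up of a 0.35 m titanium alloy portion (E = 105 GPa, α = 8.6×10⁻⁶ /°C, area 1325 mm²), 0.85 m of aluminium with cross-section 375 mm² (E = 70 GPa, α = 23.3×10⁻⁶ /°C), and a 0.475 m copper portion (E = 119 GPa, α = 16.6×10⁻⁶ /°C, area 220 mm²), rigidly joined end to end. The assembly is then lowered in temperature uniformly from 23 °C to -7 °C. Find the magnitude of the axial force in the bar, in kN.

P ≈ 17.4 kN (tensile)

If the supports were absent, the total length change would be Σ αᵢΔT Lᵢ = 8.6×10⁻⁶×30×350 + 23.3×10⁻⁶×30×850 + 16.6×10⁻⁶×30×475 = 0.921 mm.
The rigid supports impose zero overall length change; the single axial force P common to all segments must satisfy P Σ Lᵢ/(AᵢEᵢ) = δ_free.
Σ Lᵢ/(AᵢEᵢ) = 350/(1325×105×10³) + 850/(375×70×10³) + 475/(220×119×10³) = 5.304×10⁻⁵ mm/N.
P = 0.921 / 5.304×10⁻⁵ = 17360 N = 17.36 kN, tensile.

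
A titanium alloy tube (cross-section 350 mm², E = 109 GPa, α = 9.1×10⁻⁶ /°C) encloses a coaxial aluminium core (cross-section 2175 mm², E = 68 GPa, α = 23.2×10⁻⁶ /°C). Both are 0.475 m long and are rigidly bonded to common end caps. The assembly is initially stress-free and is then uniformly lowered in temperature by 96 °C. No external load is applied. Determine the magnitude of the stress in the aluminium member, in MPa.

Both members must finish at the same length. With the larger α, the aluminium tends to over-contract; the plates restrain it, putting the aluminium in tension and the titanium alloy in compression. With no external load the two internal forces are equal and opposite, magnitude P.
Equating the net (thermal + elastic) strains gives |α₁ − α₂|·ΔT = P·[1/(A₁E₁) + 1/(A₂E₂)].
|α₁ − α₂|·ΔT = 14.1×10⁻⁶ × 96 = 0.001354.
1/(A₁E₁) + 1/(A₂E₂) = 1/(350×109×10³) + 1/(2175×68×10³) = 3.297×10⁻⁸ N⁻¹.
P = 0.001354 / 3.297×10⁻⁸ = 41050 N = 41.05 kN.
σ_{aluminium} = P/A₂ = 41050/2175 = 18.87 MPa, tensile.

σ ≈ 18.9 MPa (tensile)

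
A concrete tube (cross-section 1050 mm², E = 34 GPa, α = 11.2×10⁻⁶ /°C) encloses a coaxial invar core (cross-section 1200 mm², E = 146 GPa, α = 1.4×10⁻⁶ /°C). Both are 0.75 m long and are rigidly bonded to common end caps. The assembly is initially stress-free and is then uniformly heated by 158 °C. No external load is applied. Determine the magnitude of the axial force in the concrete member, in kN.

Both members must finish at the same length. With the larger α, the concrete tends to over-expand; the plates restrain it, putting the concrete in compression and the invar in tension. With no external load the two internal forces are equal and opposite, magnitude P.
Equating the net (thermal + elastic) strains gives |α₁ − α₂|·ΔT = P·[1/(A₁E₁) + 1/(A₂E₂)].
|α₁ − α₂|·ΔT = 9.8×10⁻⁶ × 158 = 0.001548.
1/(A₁E₁) + 1/(A₂E₂) = 1/(1050×34×10³) + 1/(1200×146×10³) = 3.372×10⁻⁸ N⁻¹.
P = 0.001548 / 3.372×10⁻⁸ = 45920 N = 45.92 kN.

P ≈ 45.9 kN (compressive in the concrete)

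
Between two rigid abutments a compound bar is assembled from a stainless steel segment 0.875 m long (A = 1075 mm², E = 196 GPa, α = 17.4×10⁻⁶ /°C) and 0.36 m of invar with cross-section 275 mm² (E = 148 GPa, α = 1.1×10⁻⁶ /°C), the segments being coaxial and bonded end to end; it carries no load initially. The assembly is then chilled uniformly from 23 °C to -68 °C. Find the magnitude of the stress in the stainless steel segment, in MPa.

With the walls removed the bar would change length by δ_free = Σ αᵢΔT Lᵢ = 17.4×10⁻⁶×91×875 + 1.1×10⁻⁶×91×360 = 1.422 mm.
The rigid supports impose zero overall length change; the single axial force P common to all segments must satisfy P Σ Lᵢ/(AᵢEᵢ) = δ_free.
Σ Lᵢ/(AᵢEᵢ) = 875/(1075×196×10³) + 360/(275×148×10³) = 1.3×10⁻⁵ mm/N.
P = 1.422 / 1.3×10⁻⁵ = 109400 N = 109.4 kN, tensile.
σ_{stainless steel} = P / A = 109400 / 1075 = 101.7 MPa.

σ ≈ 102 MPa (tensile)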